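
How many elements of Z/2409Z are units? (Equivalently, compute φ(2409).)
Z/2409Z has φ(2409) = 1440 units

An element a ∈ Z/2409Z is a unit iff gcd(a, 2409) = 1, so the number of units is φ(2409). φ is multiplicative, with φ(p^e) = p^e − p^(e−1). Factorise 2409 = 3 · 11 · 73. Then
  φ(2409) = (3 − 1) · (11 − 1) · (73 − 1) = 2 · 10 · 72 = 1440.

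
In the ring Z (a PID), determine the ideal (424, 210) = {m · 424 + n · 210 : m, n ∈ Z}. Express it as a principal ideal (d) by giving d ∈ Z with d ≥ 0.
(424, 210) = (2); d = 2

In the PID Z, (a, b) is generated by gcd(a, b). Compute gcd(424, 210) with the extended Euclidean algorithm, tracking rows (r, s, t) with s·424 + t·210 = r:
  row A: (424, 1, 0)   [1·424 + 0·210 = 424]
  row B: (210, 0, 1)   [0·424 + 1·210 = 210]
  424 = 2·210 + 4   → row C = row A − 2·row B = (4, 1, −2)   [check: 1·424 − 2·210 = 4]
  210 = 52·4 + 2   → row D = row B − 52·row C = (2, −52, 105)   [check: −52·424 + 105·210 = 2]
  4 = 2·2 + 0   → remainder 0, stop. gcd = 2 (last nonzero row D).
So gcd(424, 210) = 2, with Bézout identity −52·424 + 105·210 = 2. Containment (⊇): the Bézout identity exhibits 2 as an element of (424, 210), giving (2) ⊆ (424, 210). Containment (⊆): since 2 | 424 and 2 | 210 (424 = 2·212, 210 = 2·105), every Z-linear combination of 424 and 210 is divisible by 2, so (424, 210) ⊆ (2). Therefore (424, 210) = (2), d = 2.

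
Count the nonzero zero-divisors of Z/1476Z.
Z/1476Z has 995 nonzero zero-divisors

In Z/1476Z each nonzero element is either a unit (gcd with 1476 is 1) or a zero-divisor (gcd > 1). The number of units is φ(1476): factorise 1476 = 2^2 · 3^2 · 41, so φ(1476) = (2^2 − 2^1) · (3^2 − 3^1) · (41 − 1) = 2 · 6 · 40 = 480. The nonzero elements number 1476 − 1 = 1475. Hence the nonzero zero-divisors number 1475 − 480 = 995.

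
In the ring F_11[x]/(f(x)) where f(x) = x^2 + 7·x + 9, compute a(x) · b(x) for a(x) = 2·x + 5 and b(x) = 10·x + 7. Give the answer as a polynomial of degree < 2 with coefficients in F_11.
a · b ≡ x + 9 (mod f(x))

Multiply as integer polynomials: a · b = 20·x^2 + 64·x + 35. Reducing coefficients mod 11: a · b ≡ 9·x^2 + 9·x + 2. Now divide by f(x) = x^2 + 7·x + 9 in F_11[x], eliminating the leading term at each step:
  leading term 9·x^2: subtract (9)·f(x) = 9·x^2 + 8·x + 4, leaving x + 9 (coefficients mod 11)
The degree is now < 2, so this is the remainder. Hence a · b ≡ x + 9 in F_11[x]/(f).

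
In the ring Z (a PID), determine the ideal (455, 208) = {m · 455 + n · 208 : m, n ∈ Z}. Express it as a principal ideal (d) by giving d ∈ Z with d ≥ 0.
(455, 208) = (13); d = 13

In the PID Z, (a, b) is generated by gcd(a, b). Compute gcd(455, 208) with the extended Euclidean algorithm, tracking rows (r, s, t) with s·455 + t·208 = r:
  row A: (455, 1, 0)   [1·455 + 0·208 = 455]
  row B: (208, 0, 1)   [0·455 + 1·208 = 208]
  455 = 2·208 + 39   → row C = row A − 2·row B = (39, 1, −2)   [check: 1·455 − 2·208 = 39]
  208 = 5·39 + 13   → row D = row B − 5·row C = (13, −5, 11)   [check: −5·455 + 11·208 = 13]
  39 = 3·13 + 0   → remainder 0, stop. gcd = 13 (last nonzero row D).
So gcd(455, 208) = 13, with Bézout identity −5·455 + 11·208 = 13. Containment (⊇): the Bézout identity exhibits 13 as an element of (455, 208), giving (13) ⊆ (455, 208). Containment (⊆): since 13 | 455 and 13 | 208 (455 = 13·35, 208 = 13·16), every Z-linear combination of 455 and 208 is divisible by 13, so (455, 208) ⊆ (13). Therefore (455, 208) = (13), d = 13.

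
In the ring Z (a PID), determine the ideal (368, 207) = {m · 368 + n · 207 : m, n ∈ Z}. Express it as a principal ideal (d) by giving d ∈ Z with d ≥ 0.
In the PID Z, (a, b) is generated by gcd(a, b). Compute gcd(368, 207) with the extended Euclidean algorithm, tracking rows (r, s, t) with s·368 + t·207 = r:
  row A: (368, 1, 0)   [1·368 + 0·207 = 368]
  row B: (207, 0, 1)   [0·368 + 1·207 = 207]
  368 = 1·207 + 161   → row C = row A − 1·row B = (161, 1, −1)   [check: 1·368 − 1·207 = 161]
  207 = 1·161 + 46   → row D = row B − 1·row C = (46, −1, 2)   [check: −1·368 + 2·207 = 46]
  161 = 3·46 + 23   → row E = row C − 3·row D = (23, 4, −7)   [check: 4·368 − 7·207 = 23]
  46 = 2·23 + 0   → remainder 0, stop. gcd = 23 (last nonzero row E).
So gcd(368, 207) = 23, with Bézout identity 4·368 − 7·207 = 23. Containment (⊇): the Bézout identity exhibits 23 as an element of (368, 207), giving (23) ⊆ (368, 207). Containment (⊆): since 23 | 368 and 23 | 207 (368 = 23·16, 207 = 23·9), every Z-linear combination of 368 and 207 is divisible by 23, so (368, 207) ⊆ (23). Therefore (368, 207) = (23), d = 23.

Final answer: (368, 207) = (23); d = 23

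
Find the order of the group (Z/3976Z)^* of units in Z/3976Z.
(Z/3976Z)^* consists of the classes a with gcd(a, 3976) = 1, so its order is φ(3976). φ is multiplicative, with φ(p^e) = p^e − p^(e−1). Factorise 3976 = 2^3 · 7 · 71. Then
  φ(3976) = (2^3 − 2^2) · (7 − 1) · (71 − 1) = 4 · 6 · 70 = 1680.
Thus |(Z/3976Z)^*| = 1680.

Final answer: |(Z/3976Z)^*| = 1680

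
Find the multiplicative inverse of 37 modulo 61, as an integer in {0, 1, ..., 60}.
37^(−1) ≡ 33 (mod 61)

Apply the extended Euclidean algorithm to (61, 37), tracking rows (r, s, t) with s·61 + t·37 = r. Each division r_prev = q·r_cur + r_new produces the new row as (previous row) − q·(current row):
  row A: (61, 1, 0)   [1·61 + 0·37 = 61]
  row B: (37, 0, 1)   [0·61 + 1·37 = 37]
  61 = 1·37 + 24   → row C = row A − 1·row B = (24, 1, −1)   [check: 1·61 − 1·37 = 24]
  37 = 1·24 + 13   → row D = row B − 1·row C = (13, −1, 2)   [check: −1·61 + 2·37 = 13]
  24 = 1·13 + 11   → row E = row C − 1·row D = (11, 2, −3)   [check: 2·61 − 3·37 = 11]
  13 = 1·11 + 2   → row F = row D − 1·row E = (2, −3, 5)   [check: −3·61 + 5·37 = 2]
  11 = 5·2 + 1   → row G = row E − 5·row F = (1, 17, −28)   [check: 17·61 − 28·37 = 1]
  2 = 2·1 + 0   → remainder 0, stop. gcd = 1 (last nonzero row G).
The gcd is 1, so 37 is invertible mod 61. The last nonzero row gives 17·61 − 28·37 = 1, so t = −28. So 37^(−1) ≡ −28 ≡ 33 (mod 61). Verify: 37 · 33 = 1221 ≡ 1 (mod 61). ✓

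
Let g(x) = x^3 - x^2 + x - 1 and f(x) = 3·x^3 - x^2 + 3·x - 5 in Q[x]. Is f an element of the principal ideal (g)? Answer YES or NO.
NO

In Q[x] the ideal (g) consists of all multiples of g, so f ∈ (g) iff g | f, i.e. iff the remainder of f on division by g is 0. Divide f by g (g is monic, so eliminate the leading term of the running remainder at each step):
  leading term 3·x^3: subtract (3)·g(x) = 3·x^3 - 3·x^2 + 3·x - 3, leaving 2·x^2 - 2
The remainder r(x) = 2·x^2 - 2 ≠ 0 (and deg r < deg g), so g ∤ f, i.e. f ∉ (g).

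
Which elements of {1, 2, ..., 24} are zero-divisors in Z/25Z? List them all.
An element a ∈ Z/25Z (with a ≠ 0) is a zero-divisor iff gcd(a, 25) > 1 (because a is a unit precisely when gcd(a, n) = 1, and in Z/nZ every nonzero, non-unit element is a zero-divisor). Scan a = 1, ..., 24 and keep those with gcd(a, 25) > 1:
  gcd(5, 25) = 5, gcd(10, 25) = 5, gcd(15, 25) = 5, gcd(20, 25) = 5.
All other a ∈ {1, ..., 24} have gcd(a, 25) = 1 and are units. So the nonzero zero-divisors are exactly the 4 values of a appearing in this scan.

Final answer: nonzero zero-divisors of Z/25Z = {5, 10, 15, 20}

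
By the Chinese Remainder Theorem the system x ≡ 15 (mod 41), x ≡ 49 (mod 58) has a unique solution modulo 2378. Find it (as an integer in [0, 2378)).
x ≡ 2311 (mod 2378); the representative in [0, 2378) is 2311

The moduli 41, 58 are pairwise coprime, so by the CRT there is a unique solution mod 41·58 = 2378.
Solve by successive substitution. Start with x ≡ 15 (mod 41).
  Combine with x ≡ 49 (mod 58): write x = 15 + 41·t and require 15 + 41·t ≡ 49 (mod 58), i.e. 41·t ≡ 49 − 15 ≡ 34 (mod 58). Since 41^(−1) ≡ 17 (mod 58), t ≡ 17·34 ≡ 56 (mod 58). So x ≡ 15 + 41·56 = 2311 (mod 2378).
Unique solution in [0, 2378): x = 2311.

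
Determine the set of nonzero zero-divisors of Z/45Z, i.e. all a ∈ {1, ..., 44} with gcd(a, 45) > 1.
An element a ∈ Z/45Z (with a ≠ 0) is a zero-divisor iff gcd(a, 45) > 1 (because a is a unit precisely when gcd(a, n) = 1, and in Z/nZ every nonzero, non-unit element is a zero-divisor). Scan a = 1, ..., 44 and keep those with gcd(a, 45) > 1:
  gcd(3, 45) = 3, gcd(5, 45) = 5, gcd(6, 45) = 3, gcd(9, 45) = 9, gcd(10, 45) = 5, gcd(12, 45) = 3, gcd(15, 45) = 15, gcd(18, 45) = 9, gcd(20, 45) = 5, gcd(21, 45) = 3, gcd(24, 45) = 3, gcd(25, 45) = 5, gcd(27, 45) = 9, gcd(30, 45) = 15, gcd(33, 45) = 3, gcd(35, 45) = 5, gcd(36, 45) = 9, gcd(39, 45) = 3, gcd(40, 45) = 5, gcd(42, 45) = 3.
All other a ∈ {1, ..., 44} have gcd(a, 45) = 1 and are units. So the nonzero zero-divisors are exactly the 20 values of a appearing in this scan.

Final answer: nonzero zero-divisors of Z/45Z = {3, 5, 6, 9, 10, 12, 15, 18, 20, 21, 24, 25, 27, 30, 33, 35, 36, 39, 40, 42}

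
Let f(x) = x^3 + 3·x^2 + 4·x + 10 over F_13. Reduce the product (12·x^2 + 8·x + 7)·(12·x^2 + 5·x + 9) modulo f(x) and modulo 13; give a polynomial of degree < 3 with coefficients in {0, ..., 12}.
a · b ≡ 3·x^2 + 5·x + 2 (mod f(x))

Multiply as integer polynomials: a · b = 144·x^4 + 156·x^3 + 232·x^2 + 107·x + 63. Reducing coefficients mod 13: a · b ≡ x^4 + 11·x^2 + 3·x + 11. Now divide by f(x) = x^3 + 3·x^2 + 4·x + 10 in F_13[x], eliminating the leading term at each step:
  leading term x^4: subtract (x)·f(x) = x^4 + 3·x^3 + 4·x^2 + 10·x, leaving 10·x^3 + 7·x^2 + 6·x + 11 (coefficients mod 13)
  leading term 10·x^3: subtract (10)·f(x) = 10·x^3 + 4·x^2 + x + 9, leaving 3·x^2 + 5·x + 2 (coefficients mod 13)
The degree is now < 3, so this is the remainder. Hence a · b ≡ 3·x^2 + 5·x + 2 in F_13[x]/(f).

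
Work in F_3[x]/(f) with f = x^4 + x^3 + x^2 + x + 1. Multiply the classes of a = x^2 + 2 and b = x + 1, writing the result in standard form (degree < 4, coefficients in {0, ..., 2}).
a · b ≡ x^3 + x^2 + 2·x + 2 (mod f(x))

Multiply as integer polynomials: a · b = x^3 + x^2 + 2·x + 2. Reducing coefficients mod 3: a · b ≡ x^3 + x^2 + 2·x + 2. This already has degree < 4, so no reduction by f is needed. Hence a · b ≡ x^3 + x^2 + 2·x + 2 in F_3[x]/(f).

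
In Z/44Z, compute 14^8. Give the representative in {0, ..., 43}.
Use repeated squaring. Binary(8) = 1000. Walk through the bits of the exponent 8 left-to-right: at each bit after the leading one, square the running value, then multiply by 14 if the bit is 1 (always reducing mod 44):
  bit 1 = 1 (leading): start with 14.
  bit 2 = 0: square 14^2 = 196 ≡ 20 (mod 44).
  bit 3 = 0: square 20^2 = 400 ≡ 4 (mod 44).
  bit 4 = 0: square 4^2 = 16 (mod 44).
Final value: 14^8 ≡ 16 (mod 44).

Final answer: 16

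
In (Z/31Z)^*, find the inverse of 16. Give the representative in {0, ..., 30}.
Apply the extended Euclidean algorithm to (31, 16), tracking rows (r, s, t) with s·31 + t·16 = r. Each division r_prev = q·r_cur + r_new produces the new row as (previous row) − q·(current row):
  row A: (31, 1, 0)   [1·31 + 0·16 = 31]
  row B: (16, 0, 1)   [0·31 + 1·16 = 16]
  31 = 1·16 + 15   → row C = row A − 1·row B = (15, 1, −1)   [check: 1·31 − 1·16 = 15]
  16 = 1·15 + 1   → row D = row B − 1·row C = (1, −1, 2)   [check: −1·31 + 2·16 = 1]
  15 = 15·1 + 0   → remainder 0, stop. gcd = 1 (last nonzero row D).
The gcd is 1, so 16 is invertible mod 31. The last nonzero row gives −1·31 + 2·16 = 1, so t = 2. So 16^(−1) ≡ 2 (mod 31). Verify: 16 · 2 = 32 ≡ 1 (mod 31). ✓

Final answer: 16^(−1) ≡ 2 (mod 31)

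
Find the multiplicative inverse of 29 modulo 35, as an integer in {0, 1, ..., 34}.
Apply the extended Euclidean algorithm to (35, 29), tracking rows (r, s, t) with s·35 + t·29 = r. Each division r_prev = q·r_cur + r_new produces the new row as (previous row) − q·(current row):
  row A: (35, 1, 0)   [1·35 + 0·29 = 35]
  row B: (29, 0, 1)   [0·35 + 1·29 = 29]
  35 = 1·29 + 6   → row C = row A − 1·row B = (6, 1, −1)   [check: 1·35 − 1·29 = 6]
  29 = 4·6 + 5   → row D = row B − 4·row C = (5, −4, 5)   [check: −4·35 + 5·29 = 5]
  6 = 1·5 + 1   → row E = row C − 1·row D = (1, 5, −6)   [check: 5·35 − 6·29 = 1]
  5 = 5·1 + 0   → remainder 0, stop. gcd = 1 (last nonzero row E).
The gcd is 1, so 29 is invertible mod 35. The last nonzero row gives 5·35 − 6·29 = 1, so t = −6. So 29^(−1) ≡ −6 ≡ 29 (mod 35). Verify: 29 · 29 = 841 ≡ 1 (mod 35). ✓

Final answer: 29^(−1) ≡ 29 (mod 35)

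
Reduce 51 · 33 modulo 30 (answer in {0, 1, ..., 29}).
3

Reduce the factors first: 51 ≡ 21, 33 ≡ 3 (mod 30), so 51 · 33 ≡ 21 · 3 (mod 30). 21 · 3 = 63. Dividing by 30: 63 = 2·30 + 3. So (51 · 33) mod 30 = 3.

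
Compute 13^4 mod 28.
1

Use repeated squaring. Binary(4) = 100. Walk through the bits of the exponent 4 left-to-right: at each bit after the leading one, square the running value, then multiply by 13 if the bit is 1 (always reducing mod 28):
  bit 1 = 1 (leading): start with 13.
  bit 2 = 0: square 13^2 = 169 ≡ 1 (mod 28).
  bit 3 = 0: square 1^2 = 1 (mod 28).
Final value: 13^4 ≡ 1 (mod 28).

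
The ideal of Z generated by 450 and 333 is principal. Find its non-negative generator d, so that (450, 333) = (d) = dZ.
In the PID Z, (a, b) is generated by gcd(a, b). Compute gcd(450, 333) with the extended Euclidean algorithm, tracking rows (r, s, t) with s·450 + t·333 = r:
  row A: (450, 1, 0)   [1·450 + 0·333 = 450]
  row B: (333, 0, 1)   [0·450 + 1·333 = 333]
  450 = 1·333 + 117   → row C = row A − 1·row B = (117, 1, −1)   [check: 1·450 − 1·333 = 117]
  333 = 2·117 + 99   → row D = row B − 2·row C = (99, −2, 3)   [check: −2·450 + 3·333 = 99]
  117 = 1·99 + 18   → row E = row C − 1·row D = (18, 3, −4)   [check: 3·450 − 4·333 = 18]
  99 = 5·18 + 9   → row F = row D − 5·row E = (9, −17, 23)   [check: −17·450 + 23·333 = 9]
  18 = 2·9 + 0   → remainder 0, stop. gcd = 9 (last nonzero row F).
So gcd(450, 333) = 9, with Bézout identity −17·450 + 23·333 = 9. Containment (⊇): the Bézout identity exhibits 9 as an element of (450, 333), giving (9) ⊆ (450, 333). Containment (⊆): since 9 | 450 and 9 | 333 (450 = 9·50, 333 = 9·37), every Z-linear combination of 450 and 333 is divisible by 9, so (450, 333) ⊆ (9). Therefore (450, 333) = (9), d = 9.

Final answer: (450, 333) = (9); d = 9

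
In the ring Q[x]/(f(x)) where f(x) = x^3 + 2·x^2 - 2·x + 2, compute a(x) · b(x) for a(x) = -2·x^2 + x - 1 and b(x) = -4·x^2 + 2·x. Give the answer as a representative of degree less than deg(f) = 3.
First multiply in Q[x] without reducing: a · b = 8·x^4 - 8·x^3 + 6·x^2 - 2·x. Now divide by f(x) = x^3 + 2·x^2 - 2·x + 2, eliminating the leading term at each step:
  leading term 8·x^4: subtract (8·x)·f(x) = 8·x^4 + 16·x^3 - 16·x^2 + 16·x, leaving -24·x^3 + 22·x^2 - 18·x
  leading term -24·x^3: subtract (-24)·f(x) = -24·x^3 - 48·x^2 + 48·x - 48, leaving 70·x^2 - 66·x + 48
The degree is now < 3, so this is the remainder. Hence a · b ≡ 70·x^2 - 66·x + 48 in Q[x]/(f).

Final answer: a · b ≡ 70·x^2 - 66·x + 48 (mod f(x))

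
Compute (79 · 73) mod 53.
Reduce the factors first: 79 ≡ 26, 73 ≡ 20 (mod 53), so 79 · 73 ≡ 26 · 20 (mod 53). 26 · 20 = 520. Dividing by 53: 520 = 9·53 + 43. So (79 · 73) mod 53 = 43.

Final answer: 43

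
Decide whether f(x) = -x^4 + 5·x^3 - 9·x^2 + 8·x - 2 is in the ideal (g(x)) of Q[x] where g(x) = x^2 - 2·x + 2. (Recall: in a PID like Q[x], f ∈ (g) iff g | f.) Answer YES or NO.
YES

In Q[x] the ideal (g) consists of all multiples of g, so f ∈ (g) iff g | f, i.e. iff the remainder of f on division by g is 0. Divide f by g (g is monic, so eliminate the leading term of the running remainder at each step):
  leading term -x^4: subtract (-x^2)·g(x) = -x^4 + 2·x^3 - 2·x^2, leaving 3·x^3 - 7·x^2 + 8·x - 2
  leading term 3·x^3: subtract (3·x)·g(x) = 3·x^3 - 6·x^2 + 6·x, leaving -x^2 + 2·x - 2
  leading term -x^2: subtract (-1)·g(x) = -x^2 + 2·x - 2, leaving 0
The remainder is 0, so f(x) = g(x) · h(x) with h(x) = -x^2 + 3·x - 1. Hence g | f, i.e. f ∈ (g).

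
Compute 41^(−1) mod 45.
41^(−1) ≡ 11 (mod 45)

Apply the extended Euclidean algorithm to (45, 41), tracking rows (r, s, t) with s·45 + t·41 = r. Each division r_prev = q·r_cur + r_new produces the new row as (previous row) − q·(current row):
  row A: (45, 1, 0)   [1·45 + 0·41 = 45]
  row B: (41, 0, 1)   [0·45 + 1·41 = 41]
  45 = 1·41 + 4   → row C = row A − 1·row B = (4, 1, −1)   [check: 1·45 − 1·41 = 4]
  41 = 10·4 + 1   → row D = row B − 10·row C = (1, −10, 11)   [check: −10·45 + 11·41 = 1]
  4 = 4·1 + 0   → remainder 0, stop. gcd = 1 (last nonzero row D).
The gcd is 1, so 41 is invertible mod 45. The last nonzero row gives −10·45 + 11·41 = 1, so t = 11. So 41^(−1) ≡ 11 (mod 45). Verify: 41 · 11 = 451 ≡ 1 (mod 45). ✓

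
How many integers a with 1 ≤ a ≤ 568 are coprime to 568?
The number of a ∈ {1, ..., 568} with gcd(a, 568) = 1 is by definition Euler's totient φ(568). φ is multiplicative, with φ(p^e) = p^e − p^(e−1). Factorise 568 = 2^3 · 71. Then
  φ(568) = (2^3 − 2^2) · (71 − 1) = 4 · 70 = 280.
So there are 280 such integers.

Final answer: 280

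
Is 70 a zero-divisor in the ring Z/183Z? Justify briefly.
gcd(70, 183) = 1, so 70 is a unit in Z/183Z (it has a multiplicative inverse). A unit cannot be a zero-divisor: if 70·b ≡ 0 then multiplying both sides by 70^(−1) gives b ≡ 0. So 70 is not a zero-divisor.

Final answer: NO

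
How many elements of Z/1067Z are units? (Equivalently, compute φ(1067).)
An element a ∈ Z/1067Z is a unit iff gcd(a, 1067) = 1, so the number of units is φ(1067). φ is multiplicative, with φ(p^e) = p^e − p^(e−1). Factorise 1067 = 11 · 97. Then
  φ(1067) = (11 − 1) · (97 − 1) = 10 · 96 = 960.

Final answer: Z/1067Z has φ(1067) = 960 units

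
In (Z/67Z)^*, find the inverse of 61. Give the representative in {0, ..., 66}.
61^(−1) ≡ 11 (mod 67)

Apply the extended Euclidean algorithm to (67, 61), tracking rows (r, s, t) with s·67 + t·61 = r. Each division r_prev = q·r_cur + r_new produces the new row as (previous row) − q·(current row):
  row A: (67, 1, 0)   [1·67 + 0·61 = 67]
  row B: (61, 0, 1)   [0·67 + 1·61 = 61]
  67 = 1·61 + 6   → row C = row A − 1·row B = (6, 1, −1)   [check: 1·67 − 1·61 = 6]
  61 = 10·6 + 1   → row D = row B − 10·row C = (1, −10, 11)   [check: −10·67 + 11·61 = 1]
  6 = 6·1 + 0   → remainder 0, stop. gcd = 1 (last nonzero row D).
The gcd is 1, so 61 is invertible mod 67. The last nonzero row gives −10·67 + 11·61 = 1, so t = 11. So 61^(−1) ≡ 11 (mod 67). Verify: 61 · 11 = 671 ≡ 1 (mod 67). ✓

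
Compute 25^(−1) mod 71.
Apply the extended Euclidean algorithm to (71, 25), tracking rows (r, s, t) with s·71 + t·25 = r. Each division r_prev = q·r_cur + r_new produces the new row as (previous row) − q·(current row):
  row A: (71, 1, 0)   [1·71 + 0·25 = 71]
  row B: (25, 0, 1)   [0·71 + 1·25 = 25]
  71 = 2·25 + 21   → row C = row A − 2·row B = (21, 1, −2)   [check: 1·71 − 2·25 = 21]
  25 = 1·21 + 4   → row D = row B − 1·row C = (4, −1, 3)   [check: −1·71 + 3·25 = 4]
  21 = 5·4 + 1   → row E = row C − 5·row D = (1, 6, −17)   [check: 6·71 − 17·25 = 1]
  4 = 4·1 + 0   → remainder 0, stop. gcd = 1 (last nonzero row E).
The gcd is 1, so 25 is invertible mod 71. The last nonzero row gives 6·71 − 17·25 = 1, so t = −17. So 25^(−1) ≡ −17 ≡ 54 (mod 71). Verify: 25 · 54 = 1350 ≡ 1 (mod 71). ✓

Final answer: 25^(−1) ≡ 54 (mod 71)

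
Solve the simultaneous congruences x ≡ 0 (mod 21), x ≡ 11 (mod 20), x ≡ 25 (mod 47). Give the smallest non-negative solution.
x ≡ 2751 (mod 19740); the representative in [0, 19740) is 2751

The moduli 21, 20, 47 are pairwise coprime, so by the CRT there is a unique solution mod 21·20·47 = 19740.
Solve by successive substitution. Start with x ≡ 0 (mod 21).
  Combine with x ≡ 11 (mod 20): write x = 21·t and require 21·t ≡ 11 (mod 20). Since 21^(−1) ≡ 1 (mod 20) (21 ≡ 1 (mod 20)), t ≡ 1·11 ≡ 11 (mod 20). So x ≡ 21·11 = 231 (mod 420).
  Combine with x ≡ 25 (mod 47): write x = 231 + 420·t and require 231 + 420·t ≡ 25 (mod 47), i.e. 420·t ≡ 25 − 231 ≡ 29 (mod 47). Since 420^(−1) ≡ 31 (mod 47) (420 ≡ 44 (mod 47)), t ≡ 31·29 ≡ 6 (mod 47). So x ≡ 231 + 420·6 = 2751 (mod 19740).
Unique solution in [0, 19740): x = 2751.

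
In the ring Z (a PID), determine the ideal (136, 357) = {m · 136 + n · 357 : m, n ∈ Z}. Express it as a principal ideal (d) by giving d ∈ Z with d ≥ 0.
In the PID Z, (a, b) is generated by gcd(a, b). Compute gcd(357, 136) with the extended Euclidean algorithm, tracking rows (r, s, t) with s·357 + t·136 = r:
  row A: (357, 1, 0)   [1·357 + 0·136 = 357]
  row B: (136, 0, 1)   [0·357 + 1·136 = 136]
  357 = 2·136 + 85   → row C = row A − 2·row B = (85, 1, −2)   [check: 1·357 − 2·136 = 85]
  136 = 1·85 + 51   → row D = row B − 1·row C = (51, −1, 3)   [check: −1·357 + 3·136 = 51]
  85 = 1·51 + 34   → row E = row C − 1·row D = (34, 2, −5)   [check: 2·357 − 5·136 = 34]
  51 = 1·34 + 17   → row F = row D − 1·row E = (17, −3, 8)   [check: −3·357 + 8·136 = 17]
  34 = 2·17 + 0   → remainder 0, stop. gcd = 17 (last nonzero row F).
So gcd(136, 357) = 17, with Bézout identity −3·357 + 8·136 = 17. Containment (⊇): the Bézout identity exhibits 17 as an element of (136, 357), giving (17) ⊆ (136, 357). Containment (⊆): since 17 | 136 and 17 | 357 (136 = 17·8, 357 = 17·21), every Z-linear combination of 136 and 357 is divisible by 17, so (136, 357) ⊆ (17). Therefore (136, 357) = (17), d = 17.

Final answer: (136, 357) = (17); d = 17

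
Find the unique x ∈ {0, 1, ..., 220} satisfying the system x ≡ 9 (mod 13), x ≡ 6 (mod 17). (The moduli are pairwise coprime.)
x ≡ 74 (mod 221); the representative in [0, 221) is 74

The moduli 13, 17 are pairwise coprime, so by the CRT there is a unique solution mod 13·17 = 221.
Solve by successive substitution. Start with x ≡ 9 (mod 13).
  Combine with x ≡ 6 (mod 17): write x = 9 + 13·t and require 9 + 13·t ≡ 6 (mod 17), i.e. 13·t ≡ 6 − 9 ≡ 14 (mod 17). Since 13^(−1) ≡ 4 (mod 17), t ≡ 4·14 ≡ 5 (mod 17). So x ≡ 9 + 13·5 = 74 (mod 221).
Unique solution in [0, 221): x = 74.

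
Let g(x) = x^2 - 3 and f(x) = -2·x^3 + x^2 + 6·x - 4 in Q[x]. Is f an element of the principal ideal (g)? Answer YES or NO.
NO

In Q[x] the ideal (g) consists of all multiples of g, so f ∈ (g) iff g | f, i.e. iff the remainder of f on division by g is 0. Divide f by g (g is monic, so eliminate the leading term of the running remainder at each step):
  leading term -2·x^3: subtract (-2·x)·g(x) = -2·x^3 + 6·x, leaving x^2 - 4
  leading term x^2: subtract (1)·g(x) = x^2 - 3, leaving -1
The remainder r(x) = -1 ≠ 0 (and deg r < deg g), so g ∤ f, i.e. f ∉ (g).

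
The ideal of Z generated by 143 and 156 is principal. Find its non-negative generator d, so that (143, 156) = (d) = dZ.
(143, 156) = (13); d = 13

In the PID Z, (a, b) is generated by gcd(a, b). Compute gcd(156, 143) with the extended Euclidean algorithm, tracking rows (r, s, t) with s·156 + t·143 = r:
  row A: (156, 1, 0)   [1·156 + 0·143 = 156]
  row B: (143, 0, 1)   [0·156 + 1·143 = 143]
  156 = 1·143 + 13   → row C = row A − 1·row B = (13, 1, −1)   [check: 1·156 − 1·143 = 13]
  143 = 11·13 + 0   → remainder 0, stop. gcd = 13 (last nonzero row C).
So gcd(143, 156) = 13, with Bézout identity 1·156 − 1·143 = 13. Containment (⊇): the Bézout identity exhibits 13 as an element of (143, 156), giving (13) ⊆ (143, 156). Containment (⊆): since 13 | 143 and 13 | 156 (143 = 13·11, 156 = 13·12), every Z-linear combination of 143 and 156 is divisible by 13, so (143, 156) ⊆ (13). Therefore (143, 156) = (13), d = 13.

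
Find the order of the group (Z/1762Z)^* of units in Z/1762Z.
(Z/1762Z)^* consists of the classes a with gcd(a, 1762) = 1, so its order is φ(1762). φ is multiplicative, with φ(p^e) = p^e − p^(e−1). Factorise 1762 = 2 · 881. Then
  φ(1762) = (2 − 1) · (881 − 1) = 1 · 880 = 880.
Thus |(Z/1762Z)^*| = 880.

Final answer: |(Z/1762Z)^*| = 880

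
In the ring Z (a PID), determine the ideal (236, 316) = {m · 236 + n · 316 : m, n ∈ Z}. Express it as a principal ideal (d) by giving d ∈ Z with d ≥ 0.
In the PID Z, (a, b) is generated by gcd(a, b). Compute gcd(316, 236) with the extended Euclidean algorithm, tracking rows (r, s, t) with s·316 + t·236 = r:
  row A: (316, 1, 0)   [1·316 + 0·236 = 316]
  row B: (236, 0, 1)   [0·316 + 1·236 = 236]
  316 = 1·236 + 80   → row C = row A − 1·row B = (80, 1, −1)   [check: 1·316 − 1·236 = 80]
  236 = 2·80 + 76   → row D = row B − 2·row C = (76, −2, 3)   [check: −2·316 + 3·236 = 76]
  80 = 1·76 + 4   → row E = row C − 1·row D = (4, 3, −4)   [check: 3·316 − 4·236 = 4]
  76 = 19·4 + 0   → remainder 0, stop. gcd = 4 (last nonzero row E).
So gcd(236, 316) = 4, with Bézout identity 3·316 − 4·236 = 4. Containment (⊇): the Bézout identity exhibits 4 as an element of (236, 316), giving (4) ⊆ (236, 316). Containment (⊆): since 4 | 236 and 4 | 316 (236 = 4·59, 316 = 4·79), every Z-linear combination of 236 and 316 is divisible by 4, so (236, 316) ⊆ (4). Therefore (236, 316) = (4), d = 4.

Final answer: (236, 316) = (4); d = 4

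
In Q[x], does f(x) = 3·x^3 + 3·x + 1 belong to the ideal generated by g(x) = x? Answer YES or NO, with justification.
In Q[x] the ideal (g) consists of all multiples of g, so f ∈ (g) iff g | f, i.e. iff the remainder of f on division by g is 0. Divide f by g (g is monic, so eliminate the leading term of the running remainder at each step):
  leading term 3·x^3: subtract (3·x^2)·g(x) = 3·x^3, leaving 3·x + 1
  leading term 3·x: subtract (3)·g(x) = 3·x, leaving 1
The remainder r(x) = 1 ≠ 0 (and deg r < deg g), so g ∤ f, i.e. f ∉ (g).

Final answer: NO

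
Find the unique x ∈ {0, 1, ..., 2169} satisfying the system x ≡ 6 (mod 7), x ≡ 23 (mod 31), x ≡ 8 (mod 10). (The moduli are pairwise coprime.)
x ≡ 1728 (mod 2170); the representative in [0, 2170) is 1728

The moduli 7, 31, 10 are pairwise coprime, so by the CRT there is a unique solution mod 7·31·10 = 2170.
Solve by successive substitution. Start with x ≡ 6 (mod 7).
  Combine with x ≡ 23 (mod 31): write x = 6 + 7·t and require 6 + 7·t ≡ 23 (mod 31), i.e. 7·t ≡ 23 − 6 ≡ 17 (mod 31). Since 7^(−1) ≡ 9 (mod 31), t ≡ 9·17 ≡ 29 (mod 31). So x ≡ 6 + 7·29 = 209 (mod 217).
  Combine with x ≡ 8 (mod 10): write x = 209 + 217·t and require 209 + 217·t ≡ 8 (mod 10), i.e. 217·t ≡ 8 − 209 ≡ 9 (mod 10). Since 217^(−1) ≡ 3 (mod 10) (217 ≡ 7 (mod 10)), t ≡ 3·9 ≡ 7 (mod 10). So x ≡ 209 + 217·7 = 1728 (mod 2170).
Unique solution in [0, 2170): x = 1728.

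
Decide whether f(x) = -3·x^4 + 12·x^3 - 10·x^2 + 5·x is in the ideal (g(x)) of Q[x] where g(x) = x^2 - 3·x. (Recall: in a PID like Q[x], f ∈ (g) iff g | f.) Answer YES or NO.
NO

In Q[x] the ideal (g) consists of all multiples of g, so f ∈ (g) iff g | f, i.e. iff the remainder of f on division by g is 0. Divide f by g (g is monic, so eliminate the leading term of the running remainder at each step):
  leading term -3·x^4: subtract (-3·x^2)·g(x) = -3·x^4 + 9·x^3, leaving 3·x^3 - 10·x^2 + 5·x
  leading term 3·x^3: subtract (3·x)·g(x) = 3·x^3 - 9·x^2, leaving -x^2 + 5·x
  leading term -x^2: subtract (-1)·g(x) = -x^2 + 3·x, leaving 2·x
The remainder r(x) = 2·x ≠ 0 (and deg r < deg g), so g ∤ f, i.e. f ∉ (g).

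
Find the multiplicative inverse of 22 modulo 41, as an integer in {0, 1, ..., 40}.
Apply the extended Euclidean algorithm to (41, 22), tracking rows (r, s, t) with s·41 + t·22 = r. Each division r_prev = q·r_cur + r_new produces the new row as (previous row) − q·(current row):
  row A: (41, 1, 0)   [1·41 + 0·22 = 41]
  row B: (22, 0, 1)   [0·41 + 1·22 = 22]
  41 = 1·22 + 19   → row C = row A − 1·row B = (19, 1, −1)   [check: 1·41 − 1·22 = 19]
  22 = 1·19 + 3   → row D = row B − 1·row C = (3, −1, 2)   [check: −1·41 + 2·22 = 3]
  19 = 6·3 + 1   → row E = row C − 6·row D = (1, 7, −13)   [check: 7·41 − 13·22 = 1]
  3 = 3·1 + 0   → remainder 0, stop. gcd = 1 (last nonzero row E).
The gcd is 1, so 22 is invertible mod 41. The last nonzero row gives 7·41 − 13·22 = 1, so t = −13. So 22^(−1) ≡ −13 ≡ 28 (mod 41). Verify: 22 · 28 = 616 ≡ 1 (mod 41). ✓

Final answer: 22^(−1) ≡ 28 (mod 41)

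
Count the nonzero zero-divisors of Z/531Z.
Z/531Z has 182 nonzero zero-divisors

In Z/531Z each nonzero element is either a unit (gcd with 531 is 1) or a zero-divisor (gcd > 1). The number of units is φ(531): factorise 531 = 3^2 · 59, so φ(531) = (3^2 − 3^1) · (59 − 1) = 6 · 58 = 348. The nonzero elements number 531 − 1 = 530. Hence the nonzero zero-divisors number 530 − 348 = 182.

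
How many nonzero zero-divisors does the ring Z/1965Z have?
In Z/1965Z each nonzero element is either a unit (gcd with 1965 is 1) or a zero-divisor (gcd > 1). The number of units is φ(1965): factorise 1965 = 3 · 5 · 131, so φ(1965) = (3 − 1) · (5 − 1) · (131 − 1) = 2 · 4 · 130 = 1040. The nonzero elements number 1965 − 1 = 1964. Hence the nonzero zero-divisors number 1964 − 1040 = 924.

Final answer: Z/1965Z has 924 nonzero zero-divisors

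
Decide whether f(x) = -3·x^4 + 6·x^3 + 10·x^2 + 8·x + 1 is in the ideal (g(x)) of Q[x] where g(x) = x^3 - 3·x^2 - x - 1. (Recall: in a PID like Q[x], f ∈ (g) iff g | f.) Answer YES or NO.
NO

In Q[x] the ideal (g) consists of all multiples of g, so f ∈ (g) iff g | f, i.e. iff the remainder of f on division by g is 0. Divide f by g (g is monic, so eliminate the leading term of the running remainder at each step):
  leading term -3·x^4: subtract (-3·x)·g(x) = -3·x^4 + 9·x^3 + 3·x^2 + 3·x, leaving -3·x^3 + 7·x^2 + 5·x + 1
  leading term -3·x^3: subtract (-3)·g(x) = -3·x^3 + 9·x^2 + 3·x + 3, leaving -2·x^2 + 2·x - 2
The remainder r(x) = -2·x^2 + 2·x - 2 ≠ 0 (and deg r < deg g), so g ∤ f, i.e. f ∉ (g).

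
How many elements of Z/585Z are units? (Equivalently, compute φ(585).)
An element a ∈ Z/585Z is a unit iff gcd(a, 585) = 1, so the number of units is φ(585). φ is multiplicative, with φ(p^e) = p^e − p^(e−1). Factorise 585 = 3^2 · 5 · 13. Then
  φ(585) = (3^2 − 3^1) · (5 − 1) · (13 − 1) = 6 · 4 · 12 = 288.

Final answer: Z/585Z has φ(585) = 288 units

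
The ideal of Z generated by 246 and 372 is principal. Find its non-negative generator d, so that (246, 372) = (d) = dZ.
(246, 372) = (6); d = 6

In the PID Z, (a, b) is generated by gcd(a, b). Compute gcd(372, 246) with the extended Euclidean algorithm, tracking rows (r, s, t) with s·372 + t·246 = r:
  row A: (372, 1, 0)   [1·372 + 0·246 = 372]
  row B: (246, 0, 1)   [0·372 + 1·246 = 246]
  372 = 1·246 + 126   → row C = row A − 1·row B = (126, 1, −1)   [check: 1·372 − 1·246 = 126]
  246 = 1·126 + 120   → row D = row B − 1·row C = (120, −1, 2)   [check: −1·372 + 2·246 = 120]
  126 = 1·120 + 6   → row E = row C − 1·row D = (6, 2, −3)   [check: 2·372 − 3·246 = 6]
  120 = 20·6 + 0   → remainder 0, stop. gcd = 6 (last nonzero row E).
So gcd(246, 372) = 6, with Bézout identity 2·372 − 3·246 = 6. Containment (⊇): the Bézout identity exhibits 6 as an element of (246, 372), giving (6) ⊆ (246, 372). Containment (⊆): since 6 | 246 and 6 | 372 (246 = 6·41, 372 = 6·62), every Z-linear combination of 246 and 372 is divisible by 6, so (246, 372) ⊆ (6). Therefore (246, 372) = (6), d = 6.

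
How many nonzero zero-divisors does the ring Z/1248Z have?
Z/1248Z has 863 nonzero zero-divisors

In Z/1248Z each nonzero element is either a unit (gcd with 1248 is 1) or a zero-divisor (gcd > 1). The number of units is φ(1248): factorise 1248 = 2^5 · 3 · 13, so φ(1248) = (2^5 − 2^4) · (3 − 1) · (13 − 1) = 16 · 2 · 12 = 384. The nonzero elements number 1248 − 1 = 1247. Hence the nonzero zero-divisors number 1247 − 384 = 863.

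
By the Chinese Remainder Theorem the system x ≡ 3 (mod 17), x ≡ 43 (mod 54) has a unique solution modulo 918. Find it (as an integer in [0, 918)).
x ≡ 853 (mod 918); the representative in [0, 918) is 853

The moduli 17, 54 are pairwise coprime, so by the CRT there is a unique solution mod 17·54 = 918.
Solve by successive substitution. Start with x ≡ 3 (mod 17).
  Combine with x ≡ 43 (mod 54): write x = 3 + 17·t and require 3 + 17·t ≡ 43 (mod 54), i.e. 17·t ≡ 43 − 3 ≡ 40 (mod 54). Since 17^(−1) ≡ 35 (mod 54), t ≡ 35·40 ≡ 50 (mod 54). So x ≡ 3 + 17·50 = 853 (mod 918).
Unique solution in [0, 918): x = 853.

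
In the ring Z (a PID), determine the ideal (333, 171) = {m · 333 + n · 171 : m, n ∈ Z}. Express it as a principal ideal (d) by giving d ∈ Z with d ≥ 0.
(333, 171) = (9); d = 9

In the PID Z, (a, b) is generated by gcd(a, b). Compute gcd(333, 171) with the extended Euclidean algorithm, tracking rows (r, s, t) with s·333 + t·171 = r:
  row A: (333, 1, 0)   [1·333 + 0·171 = 333]
  row B: (171, 0, 1)   [0·333 + 1·171 = 171]
  333 = 1·171 + 162   → row C = row A − 1·row B = (162, 1, −1)   [check: 1·333 − 1·171 = 162]
  171 = 1·162 + 9   → row D = row B − 1·row C = (9, −1, 2)   [check: −1·333 + 2·171 = 9]
  162 = 18·9 + 0   → remainder 0, stop. gcd = 9 (last nonzero row D).
So gcd(333, 171) = 9, with Bézout identity −1·333 + 2·171 = 9. Containment (⊇): the Bézout identity exhibits 9 as an element of (333, 171), giving (9) ⊆ (333, 171). Containment (⊆): since 9 | 333 and 9 | 171 (333 = 9·37, 171 = 9·19), every Z-linear combination of 333 and 171 is divisible by 9, so (333, 171) ⊆ (9). Therefore (333, 171) = (9), d = 9.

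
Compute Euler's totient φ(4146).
φ(4146) = 1380

φ is multiplicative, with φ(p^e) = p^e − p^(e−1). Factorise 4146 = 2 · 3 · 691. Then
  φ(4146) = (2 − 1) · (3 − 1) · (691 − 1) = 1 · 2 · 690 = 1380.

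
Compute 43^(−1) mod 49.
Apply the extended Euclidean algorithm to (49, 43), tracking rows (r, s, t) with s·49 + t·43 = r. Each division r_prev = q·r_cur + r_new produces the new row as (previous row) − q·(current row):
  row A: (49, 1, 0)   [1·49 + 0·43 = 49]
  row B: (43, 0, 1)   [0·49 + 1·43 = 43]
  49 = 1·43 + 6   → row C = row A − 1·row B = (6, 1, −1)   [check: 1·49 − 1·43 = 6]
  43 = 7·6 + 1   → row D = row B − 7·row C = (1, −7, 8)   [check: −7·49 + 8·43 = 1]
  6 = 6·1 + 0   → remainder 0, stop. gcd = 1 (last nonzero row D).
The gcd is 1, so 43 is invertible mod 49. The last nonzero row gives −7·49 + 8·43 = 1, so t = 8. So 43^(−1) ≡ 8 (mod 49). Verify: 43 · 8 = 344 ≡ 1 (mod 49). ✓

Final answer: 43^(−1) ≡ 8 (mod 49)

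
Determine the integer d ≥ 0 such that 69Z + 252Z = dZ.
In the PID Z, (a, b) is generated by gcd(a, b). Compute gcd(252, 69) with the extended Euclidean algorithm, tracking rows (r, s, t) with s·252 + t·69 = r:
  row A: (252, 1, 0)   [1·252 + 0·69 = 252]
  row B: (69, 0, 1)   [0·252 + 1·69 = 69]
  252 = 3·69 + 45   → row C = row A − 3·row B = (45, 1, −3)   [check: 1·252 − 3·69 = 45]
  69 = 1·45 + 24   → row D = row B − 1·row C = (24, −1, 4)   [check: −1·252 + 4·69 = 24]
  45 = 1·24 + 21   → row E = row C − 1·row D = (21, 2, −7)   [check: 2·252 − 7·69 = 21]
  24 = 1·21 + 3   → row F = row D − 1·row E = (3, −3, 11)   [check: −3·252 + 11·69 = 3]
  21 = 7·3 + 0   → remainder 0, stop. gcd = 3 (last nonzero row F).
So gcd(69, 252) = 3, with Bézout identity −3·252 + 11·69 = 3. Containment (⊇): the Bézout identity exhibits 3 as an element of (69, 252), giving (3) ⊆ (69, 252). Containment (⊆): since 3 | 69 and 3 | 252 (69 = 3·23, 252 = 3·84), every Z-linear combination of 69 and 252 is divisible by 3, so (69, 252) ⊆ (3). Therefore (69, 252) = (3), d = 3.

Final answer: (69, 252) = (3); d = 3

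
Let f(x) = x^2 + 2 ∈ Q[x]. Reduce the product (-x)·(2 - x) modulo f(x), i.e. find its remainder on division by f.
First multiply in Q[x] without reducing: a · b = x^2 - 2·x. Now divide by f(x) = x^2 + 2, eliminating the leading term at each step:
  leading term x^2: subtract (1)·f(x) = x^2 + 2, leaving -2·x - 2
The degree is now < 2, so this is the remainder. Hence a · b ≡ -2·x - 2 in Q[x]/(f).

Final answer: a · b ≡ -2·x - 2 (mod f(x))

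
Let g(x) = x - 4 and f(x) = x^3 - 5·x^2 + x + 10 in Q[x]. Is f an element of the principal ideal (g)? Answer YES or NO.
In Q[x] the ideal (g) consists of all multiples of g, so f ∈ (g) iff g | f, i.e. iff the remainder of f on division by g is 0. Divide f by g (g is monic, so eliminate the leading term of the running remainder at each step):
  leading term x^3: subtract (x^2)·g(x) = x^3 - 4·x^2, leaving -x^2 + x + 10
  leading term -x^2: subtract (-x)·g(x) = -x^2 + 4·x, leaving 10 - 3·x
  leading term -3·x: subtract (-3)·g(x) = 12 - 3·x, leaving -2
The remainder r(x) = -2 ≠ 0 (and deg r < deg g), so g ∤ f, i.e. f ∉ (g).

Final answer: NO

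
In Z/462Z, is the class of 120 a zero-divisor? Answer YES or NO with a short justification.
YES

gcd(120, 462) = 6 > 1, so 120 is not a unit in Z/462Z. In Z/nZ every nonzero non-unit is a zero-divisor: explicitly, take b = 462/gcd = 77 ≠ 0 (mod 462); then 120·77 = 9240 = 20·462, i.e. 120·77 ≡ 0 (mod 462). So 120 is a zero-divisor.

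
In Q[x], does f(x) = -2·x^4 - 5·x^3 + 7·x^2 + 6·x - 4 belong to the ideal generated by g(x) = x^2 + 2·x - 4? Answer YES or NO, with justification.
In Q[x] the ideal (g) consists of all multiples of g, so f ∈ (g) iff g | f, i.e. iff the remainder of f on division by g is 0. Divide f by g (g is monic, so eliminate the leading term of the running remainder at each step):
  leading term -2·x^4: subtract (-2·x^2)·g(x) = -2·x^4 - 4·x^3 + 8·x^2, leaving -x^3 - x^2 + 6·x - 4
  leading term -x^3: subtract (-x)·g(x) = -x^3 - 2·x^2 + 4·x, leaving x^2 + 2·x - 4
  leading term x^2: subtract (1)·g(x) = x^2 + 2·x - 4, leaving 0
The remainder is 0, so f(x) = g(x) · h(x) with h(x) = -2·x^2 - x + 1. Hence g | f, i.e. f ∈ (g).

Final answer: YES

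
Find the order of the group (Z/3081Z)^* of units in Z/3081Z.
(Z/3081Z)^* consists of the classes a with gcd(a, 3081) = 1, so its order is φ(3081). φ is multiplicative, with φ(p^e) = p^e − p^(e−1). Factorise 3081 = 3 · 13 · 79. Then
  φ(3081) = (3 − 1) · (13 − 1) · (79 − 1) = 2 · 12 · 78 = 1872.
Thus |(Z/3081Z)^*| = 1872.

Final answer: |(Z/3081Z)^*| = 1872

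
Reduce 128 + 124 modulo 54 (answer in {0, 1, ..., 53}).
Reduce the summands first: 128 ≡ 20, 124 ≡ 16 (mod 54), so 128 + 124 ≡ 20 + 16 (mod 54). 20 + 16 = 36; 36 = 0·54 + 36, so (128 + 124) mod 54 = 36.

Final answer: 36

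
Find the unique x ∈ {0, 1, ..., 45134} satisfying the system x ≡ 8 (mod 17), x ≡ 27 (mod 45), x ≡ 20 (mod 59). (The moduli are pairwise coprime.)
The moduli 17, 45, 59 are pairwise coprime, so by the CRT there is a unique solution mod 17·45·59 = 45135.
Solve by successive substitution. Start with x ≡ 8 (mod 17).
  Combine with x ≡ 27 (mod 45): write x = 8 + 17·t and require 8 + 17·t ≡ 27 (mod 45), i.e. 17·t ≡ 27 − 8 ≡ 19 (mod 45). Since 17^(−1) ≡ 8 (mod 45), t ≡ 8·19 ≡ 17 (mod 45). So x ≡ 8 + 17·17 = 297 (mod 765).
  Combine with x ≡ 20 (mod 59): write x = 297 + 765·t and require 297 + 765·t ≡ 20 (mod 59), i.e. 765·t ≡ 20 − 297 ≡ 18 (mod 59). Since 765^(−1) ≡ 29 (mod 59) (765 ≡ 57 (mod 59)), t ≡ 29·18 ≡ 50 (mod 59). So x ≡ 297 + 765·50 = 38547 (mod 45135).
Unique solution in [0, 45135): x = 38547.

Final answer: x ≡ 38547 (mod 45135); the representative in [0, 45135) is 38547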